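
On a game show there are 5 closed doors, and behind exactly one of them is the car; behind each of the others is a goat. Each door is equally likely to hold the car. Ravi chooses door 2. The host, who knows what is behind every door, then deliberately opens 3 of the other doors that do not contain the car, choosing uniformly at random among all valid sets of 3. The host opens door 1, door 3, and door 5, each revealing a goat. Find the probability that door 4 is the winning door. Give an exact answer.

Consider each possible location of the car in turn.
If it is behind any of doors 1, 3, and 5 (prior 1/5 each): that door was opened and seen not to hold the prize — ruled out; weight (1/5)·0 = 0 each.
If it is behind door 2 (prior 1/5): the host has 4 equally likely choices, so probability 1/4; weight (1/5)·(1/4) = 1/20.
If it is behind door 4 (prior 1/5): the host has no choice, probability 1; weight (1/5)·1 = 1/5.
The weights sum to 1/4.
So P(the car behind door 4 | the host opened door 1, door 3, and door 5) = (1/5) / (1/4) = 4/5.

4/5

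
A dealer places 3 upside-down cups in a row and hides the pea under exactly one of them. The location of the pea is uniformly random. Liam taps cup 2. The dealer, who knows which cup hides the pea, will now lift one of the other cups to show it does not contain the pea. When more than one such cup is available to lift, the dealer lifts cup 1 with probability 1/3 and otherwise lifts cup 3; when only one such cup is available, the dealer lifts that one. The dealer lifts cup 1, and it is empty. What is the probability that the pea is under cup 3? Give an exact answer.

3/4

Apply Bayes' rule, conditioning on where the pea actually is.
If it is under cup 1 (prior 1/3): the dealer opened cup 1, so this case is ruled out; weight (1/3)·0 = 0.
If it is under cup 2 (prior 1/3): cup 1 is available, opened with probability 1/3; weight (1/3)·(1/3) = 1/9.
If it is under cup 3 (prior 1/3): only cup 1 is available, probability 1; weight (1/3)·1 = 1/3.
The weights sum to 4/9.
So P(the pea under cup 3 | the dealer opened cup 1) = (1/3) / (4/9) = 3/4.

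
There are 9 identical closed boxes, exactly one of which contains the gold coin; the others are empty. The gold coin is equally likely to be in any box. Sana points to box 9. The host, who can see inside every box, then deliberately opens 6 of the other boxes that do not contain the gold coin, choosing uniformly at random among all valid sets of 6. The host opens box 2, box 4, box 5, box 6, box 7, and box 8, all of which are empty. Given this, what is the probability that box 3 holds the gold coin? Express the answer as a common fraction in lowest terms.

4/9

Apply Bayes' rule, conditioning on where the gold coin actually is.
If it is in either of boxes 1 and 3 (prior 1/9 each): the host has 7 equally likely choices, so probability 1/7; weight (1/9)·(1/7) = 1/63 each.
If it is in any of boxes 2, 4, 5, 6, 7, and 8 (prior 1/9 each): that box was opened and seen not to hold the prize — ruled out; weight (1/9)·0 = 0 each.
If it is in box 9 (prior 1/9): the host has 28 equally likely choices, so probability 1/28; weight (1/9)·(1/28) = 1/252.
The weights sum to 1/28.
So P(the gold coin in box 3 | the host opened box 2, box 4, box 5, box 6, box 7, and box 8) = (1/63) / (1/28) = 4/9.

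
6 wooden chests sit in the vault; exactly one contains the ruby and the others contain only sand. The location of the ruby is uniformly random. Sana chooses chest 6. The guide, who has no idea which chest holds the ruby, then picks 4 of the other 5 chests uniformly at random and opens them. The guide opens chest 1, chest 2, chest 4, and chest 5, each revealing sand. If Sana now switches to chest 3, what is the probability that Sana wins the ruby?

Condition on the true location of the ruby.
If it is in any of chests 1, 2, 4, and 5 (prior 1/6 each): that chest was opened and seen not to hold the prize — ruled out; weight (1/6)·0 = 0 each.
If it is in either of chests 3 and 6 (prior 1/6 each): the guide picks exactly this set with probability 1/5 regardless, and none is the prize; weight (1/6)·(1/5) = 1/30 each.
The weights sum to 1/15.
So P(the ruby in chest 3 | the guide opened chest 1, chest 2, chest 4, and chest 5) = (1/30) / (1/15) = 1/2.

1/2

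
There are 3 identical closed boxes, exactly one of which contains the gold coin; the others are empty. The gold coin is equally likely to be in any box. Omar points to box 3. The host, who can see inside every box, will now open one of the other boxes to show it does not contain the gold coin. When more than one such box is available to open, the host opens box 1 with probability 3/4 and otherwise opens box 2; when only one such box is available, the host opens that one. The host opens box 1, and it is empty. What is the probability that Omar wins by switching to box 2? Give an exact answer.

4/7

Apply Bayes' rule, conditioning on where the gold coin actually is.
If it is in box 1 (prior 1/3): the host opened box 1, so this case is ruled out; weight (1/3)·0 = 0.
If it is in box 2 (prior 1/3): only box 1 is available, probability 1; weight (1/3)·1 = 1/3.
If it is in box 3 (prior 1/3): box 1 is available, opened with probability 3/4; weight (1/3)·(3/4) = 1/4.
The weights sum to 7/12.
So P(the gold coin in box 2 | the host opened box 1) = (1/3) / (7/12) = 4/7.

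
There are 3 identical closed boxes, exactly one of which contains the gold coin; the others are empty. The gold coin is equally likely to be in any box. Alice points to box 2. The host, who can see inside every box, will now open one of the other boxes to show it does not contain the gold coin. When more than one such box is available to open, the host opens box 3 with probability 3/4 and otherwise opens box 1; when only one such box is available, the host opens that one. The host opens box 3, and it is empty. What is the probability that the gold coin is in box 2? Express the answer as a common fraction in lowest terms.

3/7

Consider each possible location of the gold coin in turn.
If it is in box 1 (prior 1/3): only box 3 is available, probability 1; weight (1/3)·1 = 1/3.
If it is in box 2 (prior 1/3): box 3 is available, opened with probability 3/4; weight (1/3)·(3/4) = 1/4.
If it is in box 3 (prior 1/3): the host opened box 3, so this case is ruled out; weight (1/3)·0 = 0.
The weights sum to 7/12.
So P(the gold coin in box 2 | the host opened box 3) = (1/4) / (7/12) = 3/7.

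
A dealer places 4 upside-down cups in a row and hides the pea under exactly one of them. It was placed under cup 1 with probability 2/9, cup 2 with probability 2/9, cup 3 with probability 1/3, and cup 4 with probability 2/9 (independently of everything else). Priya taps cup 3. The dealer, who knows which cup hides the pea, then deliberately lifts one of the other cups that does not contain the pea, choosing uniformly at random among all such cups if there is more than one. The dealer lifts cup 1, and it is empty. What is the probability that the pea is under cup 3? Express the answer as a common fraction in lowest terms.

1/3

Condition on the true location of the pea.
If it is under cup 1 (prior 2/9): the dealer opened cup 1, so this case is ruled out; weight (2/9)·0 = 0.
If it is under either of cups 2 and 4 (prior 2/9 each): the dealer has 2 equally likely choices, so probability 1/2; weight (2/9)·(1/2) = 1/9 each.
If it is under cup 3 (prior 1/3): the dealer has 3 equally likely choices, so probability 1/3; weight (1/3)·(1/3) = 1/9.
The weights sum to 1/3.
So P(the pea under cup 3 | the dealer opened cup 1) = (1/9) / (1/3) = 1/3.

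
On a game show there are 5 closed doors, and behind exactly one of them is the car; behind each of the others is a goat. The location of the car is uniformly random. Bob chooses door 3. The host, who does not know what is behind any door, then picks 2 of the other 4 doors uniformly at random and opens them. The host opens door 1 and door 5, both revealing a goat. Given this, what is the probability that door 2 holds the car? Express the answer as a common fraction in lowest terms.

Because the host chose which doors to open without knowing where the car is, the choice is independent of the prize location. Learning that none of the 2 opened doors holds the car simply rules out those 2 locations and leaves the remaining 3 doors still equally likely by symmetry.
So P(the car behind door 2) = 1/3.

1/3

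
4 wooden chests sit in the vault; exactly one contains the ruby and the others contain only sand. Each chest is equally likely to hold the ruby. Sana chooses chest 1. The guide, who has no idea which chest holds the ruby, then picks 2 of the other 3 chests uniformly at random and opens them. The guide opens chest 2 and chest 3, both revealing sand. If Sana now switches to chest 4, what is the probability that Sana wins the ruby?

Apply Bayes' rule, conditioning on where the ruby actually is.
If it is in either of chests 1 and 4 (prior 1/4 each): the guide picks exactly this set with probability 1/3 regardless, and none is the prize; weight (1/4)·(1/3) = 1/12 each.
If it is in either of chests 2 and 3 (prior 1/4 each): that chest was opened and seen not to hold the prize — ruled out; weight (1/4)·0 = 0 each.
The weights sum to 1/6.
So P(the ruby in chest 4 | the guide opened chest 2 and chest 3) = (1/12) / (1/6) = 1/2.

1/2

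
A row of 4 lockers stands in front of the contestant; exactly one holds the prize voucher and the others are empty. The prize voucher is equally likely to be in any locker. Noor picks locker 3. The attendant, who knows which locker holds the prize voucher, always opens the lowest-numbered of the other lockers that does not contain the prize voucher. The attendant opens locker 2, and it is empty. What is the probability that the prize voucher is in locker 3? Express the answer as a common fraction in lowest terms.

Consider each possible location of the prize voucher in turn.
If it is in locker 1 (prior 1/4): locker 2 is the lowest-numbered option available, probability 1; weight (1/4)·1 = 1/4.
If it is in locker 2 (prior 1/4): the attendant opened locker 2, so this case is ruled out; weight (1/4)·0 = 0.
If it is in either of lockers 3 and 4 (prior 1/4 each): the attendant would have opened locker 1 instead, probability 0; weight (1/4)·0 = 0 each.
The weights sum to 1/4.
So P(the prize voucher in locker 3 | the attendant opened locker 2) = 0 / (1/4) = 0.

0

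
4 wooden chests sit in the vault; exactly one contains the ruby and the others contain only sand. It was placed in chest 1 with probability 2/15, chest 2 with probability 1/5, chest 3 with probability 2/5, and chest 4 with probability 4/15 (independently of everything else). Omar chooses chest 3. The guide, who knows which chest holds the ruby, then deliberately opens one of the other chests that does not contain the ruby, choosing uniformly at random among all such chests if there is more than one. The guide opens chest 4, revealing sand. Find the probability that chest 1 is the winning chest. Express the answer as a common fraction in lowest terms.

2/9

Consider each possible location of the ruby in turn.
If it is in chest 1 (prior 2/15): the guide has 2 equally likely choices, so probability 1/2; weight (2/15)·(1/2) = 1/15.
If it is in chest 2 (prior 1/5): the guide has 2 equally likely choices, so probability 1/2; weight (1/5)·(1/2) = 1/10.
If it is in chest 3 (prior 2/5): the guide has 3 equally likely choices, so probability 1/3; weight (2/5)·(1/3) = 2/15.
If it is in chest 4 (prior 4/15): the guide opened chest 4, so this case is ruled out; weight (4/15)·0 = 0.
The weights sum to 3/10.
So P(the ruby in chest 1 | the guide opened chest 4) = (1/15) / (3/10) = 2/9.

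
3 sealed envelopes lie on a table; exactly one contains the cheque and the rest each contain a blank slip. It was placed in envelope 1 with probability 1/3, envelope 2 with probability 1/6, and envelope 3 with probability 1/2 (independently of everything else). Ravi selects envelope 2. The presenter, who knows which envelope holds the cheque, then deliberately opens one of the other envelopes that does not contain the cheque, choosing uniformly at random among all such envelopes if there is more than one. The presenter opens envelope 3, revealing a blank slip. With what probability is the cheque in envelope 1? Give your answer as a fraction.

4/5

Consider each possible location of the cheque in turn.
If it is in envelope 1 (prior 1/3): the presenter has no choice, probability 1; weight (1/3)·1 = 1/3.
If it is in envelope 2 (prior 1/6): the presenter has 2 equally likely choices, so probability 1/2; weight (1/6)·(1/2) = 1/12.
If it is in envelope 3 (prior 1/2): the presenter opened envelope 3, so this case is ruled out; weight (1/2)·0 = 0.
The weights sum to 5/12.
So P(the cheque in envelope 1 | the presenter opened envelope 3) = (1/3) / (5/12) = 4/5.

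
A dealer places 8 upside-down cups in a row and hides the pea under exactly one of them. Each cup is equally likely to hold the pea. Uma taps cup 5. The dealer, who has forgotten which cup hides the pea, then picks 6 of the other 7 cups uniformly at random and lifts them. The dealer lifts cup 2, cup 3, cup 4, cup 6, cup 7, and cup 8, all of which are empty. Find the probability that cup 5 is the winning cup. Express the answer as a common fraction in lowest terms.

1/2

Because the dealer chose which cups to lift without knowing where the pea is, the choice is independent of the prize location. Learning that none of the 6 opened cups holds the pea simply rules out those 6 locations and leaves the remaining 2 cups still equally likely by symmetry.
So P(the pea under cup 5) = 1/2.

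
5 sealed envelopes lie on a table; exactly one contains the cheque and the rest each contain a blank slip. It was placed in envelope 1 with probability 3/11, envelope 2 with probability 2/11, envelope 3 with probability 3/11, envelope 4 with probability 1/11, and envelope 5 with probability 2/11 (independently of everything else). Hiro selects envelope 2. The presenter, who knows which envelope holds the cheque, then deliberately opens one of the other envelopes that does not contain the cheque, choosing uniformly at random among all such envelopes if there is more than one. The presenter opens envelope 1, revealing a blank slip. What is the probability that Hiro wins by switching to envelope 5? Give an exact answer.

4/15

Apply Bayes' rule, conditioning on where the cheque actually is.
If it is in envelope 1 (prior 3/11): the presenter opened envelope 1, so this case is ruled out; weight (3/11)·0 = 0.
If it is in envelope 2 (prior 2/11): the presenter has 4 equally likely choices, so probability 1/4; weight (2/11)·(1/4) = 1/22.
If it is in envelope 3 (prior 3/11): the presenter has 3 equally likely choices, so probability 1/3; weight (3/11)·(1/3) = 1/11.
If it is in envelope 4 (prior 1/11): the presenter has 3 equally likely choices, so probability 1/3; weight (1/11)·(1/3) = 1/33.
If it is in envelope 5 (prior 2/11): the presenter has 3 equally likely choices, so probability 1/3; weight (2/11)·(1/3) = 2/33.
The weights sum to 5/22.
So P(the cheque in envelope 5 | the presenter opened envelope 1) = (2/33) / (5/22) = 4/15.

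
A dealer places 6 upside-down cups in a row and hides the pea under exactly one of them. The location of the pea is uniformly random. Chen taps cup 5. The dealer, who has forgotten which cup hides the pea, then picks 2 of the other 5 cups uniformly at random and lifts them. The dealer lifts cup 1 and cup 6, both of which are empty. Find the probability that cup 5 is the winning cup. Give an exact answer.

Because the dealer chose which cups to lift without knowing where the pea is, the choice is independent of the prize location. Learning that none of the 2 opened cups holds the pea simply rules out those 2 locations and leaves the remaining 4 cups still equally likely by symmetry.
So P(the pea under cup 5) = 1/4.

1/4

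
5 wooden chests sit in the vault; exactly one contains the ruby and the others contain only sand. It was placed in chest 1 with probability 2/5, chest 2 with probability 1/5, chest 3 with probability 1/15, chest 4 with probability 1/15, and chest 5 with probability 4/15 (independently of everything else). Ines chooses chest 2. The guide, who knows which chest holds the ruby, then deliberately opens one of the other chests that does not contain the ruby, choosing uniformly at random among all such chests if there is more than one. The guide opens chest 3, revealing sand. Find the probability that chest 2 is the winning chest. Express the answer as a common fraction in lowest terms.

Apply Bayes' rule, conditioning on where the ruby actually is.
If it is in chest 1 (prior 2/5): the guide has 3 equally likely choices, so probability 1/3; weight (2/5)·(1/3) = 2/15.
If it is in chest 2 (prior 1/5): the guide has 4 equally likely choices, so probability 1/4; weight (1/5)·(1/4) = 1/20.
If it is in chest 3 (prior 1/15): the guide opened chest 3, so this case is ruled out; weight (1/15)·0 = 0.
If it is in chest 4 (prior 1/15): the guide has 3 equally likely choices, so probability 1/3; weight (1/15)·(1/3) = 1/45.
If it is in chest 5 (prior 4/15): the guide has 3 equally likely choices, so probability 1/3; weight (4/15)·(1/3) = 4/45.
The weights sum to 53/180.
So P(the ruby in chest 2 | the guide opened chest 3) = (1/20) / (53/180) = 9/53.

9/53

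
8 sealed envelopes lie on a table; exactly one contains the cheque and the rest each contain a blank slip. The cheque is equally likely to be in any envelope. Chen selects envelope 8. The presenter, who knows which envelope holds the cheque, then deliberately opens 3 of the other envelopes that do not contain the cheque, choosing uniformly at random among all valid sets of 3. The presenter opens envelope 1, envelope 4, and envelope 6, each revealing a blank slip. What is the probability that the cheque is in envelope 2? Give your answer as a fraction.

7/32

Apply Bayes' rule, conditioning on where the cheque actually is.
If it is in any of envelopes 1, 4, and 6 (prior 1/8 each): that envelope was opened and seen not to hold the prize — ruled out; weight (1/8)·0 = 0 each.
If it is in any of envelopes 2, 3, 5, and 7 (prior 1/8 each): the presenter has 20 equally likely choices, so probability 1/20; weight (1/8)·(1/20) = 1/160 each.
If it is in envelope 8 (prior 1/8): the presenter has 35 equally likely choices, so probability 1/35; weight (1/8)·(1/35) = 1/280.
The weights sum to 1/35.
So P(the cheque in envelope 2 | the presenter opened envelope 1, envelope 4, and envelope 6) = (1/160) / (1/35) = 7/32.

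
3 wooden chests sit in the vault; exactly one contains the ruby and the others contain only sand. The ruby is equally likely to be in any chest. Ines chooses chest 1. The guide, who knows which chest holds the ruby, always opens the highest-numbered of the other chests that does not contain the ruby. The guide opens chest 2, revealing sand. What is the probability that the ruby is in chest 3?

Consider each possible location of the ruby in turn.
If it is in chest 1 (prior 1/3): the guide would have opened chest 3 instead, probability 0; weight (1/3)·0 = 0.
If it is in chest 2 (prior 1/3): the guide opened chest 2, so this case is ruled out; weight (1/3)·0 = 0.
If it is in chest 3 (prior 1/3): chest 2 is the highest-numbered option available, probability 1; weight (1/3)·1 = 1/3.
The weights sum to 1/3.
So P(the ruby in chest 3 | the guide opened chest 2) = (1/3) / (1/3) = 1.

1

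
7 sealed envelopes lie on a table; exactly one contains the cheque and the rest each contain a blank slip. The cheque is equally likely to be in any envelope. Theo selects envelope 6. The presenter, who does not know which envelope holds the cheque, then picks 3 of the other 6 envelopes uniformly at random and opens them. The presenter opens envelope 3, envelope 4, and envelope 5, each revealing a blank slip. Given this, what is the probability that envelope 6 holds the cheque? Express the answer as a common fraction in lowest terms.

1/4

Condition on the true location of the cheque.
If it is in any of envelopes 1, 2, 6, and 7 (prior 1/7 each): the presenter picks exactly this set with probability 1/20 regardless, and none is the prize; weight (1/7)·(1/20) = 1/140 each.
If it is in any of envelopes 3, 4, and 5 (prior 1/7 each): that envelope was opened and seen not to hold the prize — ruled out; weight (1/7)·0 = 0 each.
The weights sum to 1/35.
So P(the cheque in envelope 6 | the presenter opened envelope 3, envelope 4, and envelope 5) = (1/140) / (1/35) = 1/4.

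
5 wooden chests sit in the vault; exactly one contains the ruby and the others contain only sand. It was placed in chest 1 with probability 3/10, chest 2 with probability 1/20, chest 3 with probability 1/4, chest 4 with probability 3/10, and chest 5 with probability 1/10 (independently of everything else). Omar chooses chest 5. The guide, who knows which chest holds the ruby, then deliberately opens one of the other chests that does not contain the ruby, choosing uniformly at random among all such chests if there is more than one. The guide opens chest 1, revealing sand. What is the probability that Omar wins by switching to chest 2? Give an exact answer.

Consider each possible location of the ruby in turn.
If it is in chest 1 (prior 3/10): the guide opened chest 1, so this case is ruled out; weight (3/10)·0 = 0.
If it is in chest 2 (prior 1/20): the guide has 3 equally likely choices, so probability 1/3; weight (1/20)·(1/3) = 1/60.
If it is in chest 3 (prior 1/4): the guide has 3 equally likely choices, so probability 1/3; weight (1/4)·(1/3) = 1/12.
If it is in chest 4 (prior 3/10): the guide has 3 equally likely choices, so probability 1/3; weight (3/10)·(1/3) = 1/10.
If it is in chest 5 (prior 1/10): the guide has 4 equally likely choices, so probability 1/4; weight (1/10)·(1/4) = 1/40.
The weights sum to 9/40.
So P(the ruby in chest 2 | the guide opened chest 1) = (1/60) / (9/40) = 2/27.

2/27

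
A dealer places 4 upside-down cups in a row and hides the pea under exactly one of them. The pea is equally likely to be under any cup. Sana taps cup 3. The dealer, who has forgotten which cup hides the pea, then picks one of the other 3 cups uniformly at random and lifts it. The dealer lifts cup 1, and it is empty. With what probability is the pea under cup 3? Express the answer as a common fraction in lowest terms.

1/3

Apply Bayes' rule, conditioning on where the pea actually is.
If it is under cup 1 (prior 1/4): the dealer opened cup 1, so this case is ruled out; weight (1/4)·0 = 0.
If it is under any of cups 2, 3, and 4 (prior 1/4 each): the dealer picks cup 1 with probability 1/3 regardless, and it is not the prize; weight (1/4)·(1/3) = 1/12 each.
The weights sum to 1/4.
So P(the pea under cup 3 | the dealer opened cup 1) = (1/12) / (1/4) = 1/3.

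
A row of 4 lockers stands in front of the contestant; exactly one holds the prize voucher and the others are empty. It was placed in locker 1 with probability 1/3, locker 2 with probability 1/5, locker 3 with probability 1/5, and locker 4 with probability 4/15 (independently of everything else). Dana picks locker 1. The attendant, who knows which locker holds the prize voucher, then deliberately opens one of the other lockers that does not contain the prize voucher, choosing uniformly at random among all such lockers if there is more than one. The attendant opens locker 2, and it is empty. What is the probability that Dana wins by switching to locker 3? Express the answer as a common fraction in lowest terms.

Consider each possible location of the prize voucher in turn.
If it is in locker 1 (prior 1/3): the attendant has 3 equally likely choices, so probability 1/3; weight (1/3)·(1/3) = 1/9.
If it is in locker 2 (prior 1/5): the attendant opened locker 2, so this case is ruled out; weight (1/5)·0 = 0.
If it is in locker 3 (prior 1/5): the attendant has 2 equally likely choices, so probability 1/2; weight (1/5)·(1/2) = 1/10.
If it is in locker 4 (prior 4/15): the attendant has 2 equally likely choices, so probability 1/2; weight (4/15)·(1/2) = 2/15.
The weights sum to 31/90.
So P(the prize voucher in locker 3 | the attendant opened locker 2) = (1/10) / (31/90) = 9/31.

9/31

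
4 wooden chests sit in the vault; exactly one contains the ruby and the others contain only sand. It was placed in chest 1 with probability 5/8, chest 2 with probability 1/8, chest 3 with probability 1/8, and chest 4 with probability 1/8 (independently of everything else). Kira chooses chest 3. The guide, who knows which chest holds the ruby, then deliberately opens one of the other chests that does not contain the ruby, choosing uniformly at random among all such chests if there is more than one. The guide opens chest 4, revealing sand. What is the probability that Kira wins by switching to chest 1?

Condition on the true location of the ruby.
If it is in chest 1 (prior 5/8): the guide has 2 equally likely choices, so probability 1/2; weight (5/8)·(1/2) = 5/16.
If it is in chest 2 (prior 1/8): the guide has 2 equally likely choices, so probability 1/2; weight (1/8)·(1/2) = 1/16.
If it is in chest 3 (prior 1/8): the guide has 3 equally likely choices, so probability 1/3; weight (1/8)·(1/3) = 1/24.
If it is in chest 4 (prior 1/8): the guide opened chest 4, so this case is ruled out; weight (1/8)·0 = 0.
The weights sum to 5/12.
So P(the ruby in chest 1 | the guide opened chest 4) = (5/16) / (5/12) = 3/4.

3/4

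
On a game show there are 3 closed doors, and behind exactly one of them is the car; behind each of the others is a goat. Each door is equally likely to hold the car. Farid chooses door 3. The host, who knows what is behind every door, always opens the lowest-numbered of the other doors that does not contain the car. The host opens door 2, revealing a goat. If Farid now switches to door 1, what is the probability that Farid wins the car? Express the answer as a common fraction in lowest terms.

Consider each possible location of the car in turn.
If it is behind door 1 (prior 1/3): door 2 is the lowest-numbered option available, probability 1; weight (1/3)·1 = 1/3.
If it is behind door 2 (prior 1/3): the host opened door 2, so this case is ruled out; weight (1/3)·0 = 0.
If it is behind door 3 (prior 1/3): the host would have opened door 1 instead, probability 0; weight (1/3)·0 = 0.
The weights sum to 1/3.
So P(the car behind door 1 | the host opened door 2) = (1/3) / (1/3) = 1.

1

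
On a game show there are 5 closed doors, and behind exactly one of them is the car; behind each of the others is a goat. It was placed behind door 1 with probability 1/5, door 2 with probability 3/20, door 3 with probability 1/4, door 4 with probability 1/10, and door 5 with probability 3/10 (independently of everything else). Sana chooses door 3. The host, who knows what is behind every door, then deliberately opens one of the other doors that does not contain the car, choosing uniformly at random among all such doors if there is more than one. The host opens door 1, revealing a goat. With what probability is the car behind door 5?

Apply Bayes' rule, conditioning on where the car actually is.
If it is behind door 1 (prior 1/5): the host opened door 1, so this case is ruled out; weight (1/5)·0 = 0.
If it is behind door 2 (prior 3/20): the host has 3 equally likely choices, so probability 1/3; weight (3/20)·(1/3) = 1/20.
If it is behind door 3 (prior 1/4): the host has 4 equally likely choices, so probability 1/4; weight (1/4)·(1/4) = 1/16.
If it is behind door 4 (prior 1/10): the host has 3 equally likely choices, so probability 1/3; weight (1/10)·(1/3) = 1/30.
If it is behind door 5 (prior 3/10): the host has 3 equally likely choices, so probability 1/3; weight (3/10)·(1/3) = 1/10.
The weights sum to 59/240.
So P(the car behind door 5 | the host opened door 1) = (1/10) / (59/240) = 24/59.

24/59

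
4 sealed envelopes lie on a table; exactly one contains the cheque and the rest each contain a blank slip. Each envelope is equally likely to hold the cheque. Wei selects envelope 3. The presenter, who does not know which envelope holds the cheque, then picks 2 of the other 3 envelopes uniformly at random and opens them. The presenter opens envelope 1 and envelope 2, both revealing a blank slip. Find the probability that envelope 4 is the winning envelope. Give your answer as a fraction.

1/2

Apply Bayes' rule, conditioning on where the cheque actually is.
If it is in either of envelopes 1 and 2 (prior 1/4 each): that envelope was opened and seen not to hold the prize — ruled out; weight (1/4)·0 = 0 each.
If it is in either of envelopes 3 and 4 (prior 1/4 each): the presenter picks exactly this set with probability 1/3 regardless, and none is the prize; weight (1/4)·(1/3) = 1/12 each.
The weights sum to 1/6.
So P(the cheque in envelope 4 | the presenter opened envelope 1 and envelope 2) = (1/12) / (1/6) = 1/2.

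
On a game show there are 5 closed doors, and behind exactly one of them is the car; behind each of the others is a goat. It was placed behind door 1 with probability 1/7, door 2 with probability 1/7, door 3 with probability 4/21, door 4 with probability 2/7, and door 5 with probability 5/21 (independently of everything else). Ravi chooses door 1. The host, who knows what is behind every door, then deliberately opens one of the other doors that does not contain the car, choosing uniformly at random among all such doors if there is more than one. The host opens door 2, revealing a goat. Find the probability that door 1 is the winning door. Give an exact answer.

Apply Bayes' rule, conditioning on where the car actually is.
If it is behind door 1 (prior 1/7): the host has 4 equally likely choices, so probability 1/4; weight (1/7)·(1/4) = 1/28.
If it is behind door 2 (prior 1/7): the host opened door 2, so this case is ruled out; weight (1/7)·0 = 0.
If it is behind door 3 (prior 4/21): the host has 3 equally likely choices, so probability 1/3; weight (4/21)·(1/3) = 4/63.
If it is behind door 4 (prior 2/7): the host has 3 equally likely choices, so probability 1/3; weight (2/7)·(1/3) = 2/21.
If it is behind door 5 (prior 5/21): the host has 3 equally likely choices, so probability 1/3; weight (5/21)·(1/3) = 5/63.
The weights sum to 23/84.
So P(the car behind door 1 | the host opened door 2) = (1/28) / (23/84) = 3/23.

3/23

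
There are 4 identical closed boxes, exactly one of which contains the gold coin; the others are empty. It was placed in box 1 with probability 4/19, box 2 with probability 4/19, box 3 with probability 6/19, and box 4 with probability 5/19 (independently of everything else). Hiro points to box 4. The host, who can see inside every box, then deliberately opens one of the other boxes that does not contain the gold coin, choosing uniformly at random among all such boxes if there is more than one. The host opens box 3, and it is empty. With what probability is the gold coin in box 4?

Consider each possible location of the gold coin in turn.
If it is in either of boxes 1 and 2 (prior 4/19 each): the host has 2 equally likely choices, so probability 1/2; weight (4/19)·(1/2) = 2/19 each.
If it is in box 3 (prior 6/19): the host opened box 3, so this case is ruled out; weight (6/19)·0 = 0.
If it is in box 4 (prior 5/19): the host has 3 equally likely choices, so probability 1/3; weight (5/19)·(1/3) = 5/57.
The weights sum to 17/57.
So P(the gold coin in box 4 | the host opened box 3) = (5/57) / (17/57) = 5/17.

5/17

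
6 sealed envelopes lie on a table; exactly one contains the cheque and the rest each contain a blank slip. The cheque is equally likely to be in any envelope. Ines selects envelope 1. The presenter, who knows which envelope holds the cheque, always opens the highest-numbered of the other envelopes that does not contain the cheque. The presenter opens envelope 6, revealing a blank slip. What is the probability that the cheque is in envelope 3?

Consider each possible location of the cheque in turn.
If it is in any of envelopes 1, 2, 3, 4, and 5 (prior 1/6 each): envelope 6 is the highest-numbered option available, probability 1; weight (1/6)·1 = 1/6 each.
If it is in envelope 6 (prior 1/6): the presenter opened envelope 6, so this case is ruled out; weight (1/6)·0 = 0.
The weights sum to 5/6.
So P(the cheque in envelope 3 | the presenter opened envelope 6) = (1/6) / (5/6) = 1/5.

1/5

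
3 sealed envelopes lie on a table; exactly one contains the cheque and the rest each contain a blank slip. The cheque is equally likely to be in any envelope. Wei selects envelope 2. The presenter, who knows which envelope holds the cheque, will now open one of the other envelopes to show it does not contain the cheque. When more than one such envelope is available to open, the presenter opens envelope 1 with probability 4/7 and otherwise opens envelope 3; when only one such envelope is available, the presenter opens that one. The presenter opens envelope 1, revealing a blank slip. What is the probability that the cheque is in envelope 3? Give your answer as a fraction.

7/11

Apply Bayes' rule, conditioning on where the cheque actually is.
If it is in envelope 1 (prior 1/3): the presenter opened envelope 1, so this case is ruled out; weight (1/3)·0 = 0.
If it is in envelope 2 (prior 1/3): envelope 1 is available, opened with probability 4/7; weight (1/3)·(4/7) = 4/21.
If it is in envelope 3 (prior 1/3): only envelope 1 is available, probability 1; weight (1/3)·1 = 1/3.
The weights sum to 11/21.
So P(the cheque in envelope 3 | the presenter opened envelope 1) = (1/3) / (11/21) = 7/11.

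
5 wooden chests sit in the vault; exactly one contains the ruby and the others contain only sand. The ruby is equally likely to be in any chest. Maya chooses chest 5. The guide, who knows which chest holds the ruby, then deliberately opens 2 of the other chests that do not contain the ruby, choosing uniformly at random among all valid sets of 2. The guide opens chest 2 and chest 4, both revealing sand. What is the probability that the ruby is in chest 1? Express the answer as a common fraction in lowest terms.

Condition on the true location of the ruby.
If it is in either of chests 1 and 3 (prior 1/5 each): the guide has 3 equally likely choices, so probability 1/3; weight (1/5)·(1/3) = 1/15 each.
If it is in either of chests 2 and 4 (prior 1/5 each): that chest was opened and seen not to hold the prize — ruled out; weight (1/5)·0 = 0 each.
If it is in chest 5 (prior 1/5): the guide has 6 equally likely choices, so probability 1/6; weight (1/5)·(1/6) = 1/30.
The weights sum to 1/6.
So P(the ruby in chest 1 | the guide opened chest 2 and chest 4) = (1/15) / (1/6) = 2/5.

2/5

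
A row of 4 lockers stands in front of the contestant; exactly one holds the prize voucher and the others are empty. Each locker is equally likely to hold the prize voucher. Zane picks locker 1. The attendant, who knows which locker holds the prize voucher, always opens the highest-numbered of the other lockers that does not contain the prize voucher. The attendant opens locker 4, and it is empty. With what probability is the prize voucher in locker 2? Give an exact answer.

1/3

Condition on the true location of the prize voucher.
If it is in any of lockers 1, 2, and 3 (prior 1/4 each): locker 4 is the highest-numbered option available, probability 1; weight (1/4)·1 = 1/4 each.
If it is in locker 4 (prior 1/4): the attendant opened locker 4, so this case is ruled out; weight (1/4)·0 = 0.
The weights sum to 3/4.
So P(the prize voucher in locker 2 | the attendant opened locker 4) = (1/4) / (3/4) = 1/3.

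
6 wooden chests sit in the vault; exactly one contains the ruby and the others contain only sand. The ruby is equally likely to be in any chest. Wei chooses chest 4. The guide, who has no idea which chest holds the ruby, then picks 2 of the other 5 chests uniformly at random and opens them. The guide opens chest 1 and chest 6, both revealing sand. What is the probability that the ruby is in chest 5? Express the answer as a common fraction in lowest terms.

1/4

Because the guide chose which chests to open without knowing where the ruby is, the choice is independent of the prize location. Learning that none of the 2 opened chests holds the ruby simply rules out those 2 locations and leaves the remaining 4 chests still equally likely by symmetry.
So P(the ruby in chest 5) = 1/4.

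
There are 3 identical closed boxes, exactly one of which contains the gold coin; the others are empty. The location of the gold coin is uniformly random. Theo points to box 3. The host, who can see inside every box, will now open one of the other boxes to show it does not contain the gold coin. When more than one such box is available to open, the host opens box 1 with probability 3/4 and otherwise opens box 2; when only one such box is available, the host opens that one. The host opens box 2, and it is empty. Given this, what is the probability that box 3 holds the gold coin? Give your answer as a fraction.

1/5

Consider each possible location of the gold coin in turn.
If it is in box 1 (prior 1/3): only box 2 is available, probability 1; weight (1/3)·1 = 1/3.
If it is in box 2 (prior 1/3): the host opened box 2, so this case is ruled out; weight (1/3)·0 = 0.
If it is in box 3 (prior 1/3): box 1 is available but not opened, probability 1/4; weight (1/3)·(1/4) = 1/12.
The weights sum to 5/12.
So P(the gold coin in box 3 | the host opened box 2) = (1/12) / (5/12) = 1/5.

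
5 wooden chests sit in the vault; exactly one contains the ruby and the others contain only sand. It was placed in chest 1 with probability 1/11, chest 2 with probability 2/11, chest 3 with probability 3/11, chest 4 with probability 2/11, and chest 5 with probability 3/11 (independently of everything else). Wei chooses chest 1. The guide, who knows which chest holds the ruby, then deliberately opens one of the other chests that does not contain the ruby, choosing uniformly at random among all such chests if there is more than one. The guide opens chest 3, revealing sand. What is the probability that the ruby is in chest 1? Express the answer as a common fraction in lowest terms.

3/31

Consider each possible location of the ruby in turn.
If it is in chest 1 (prior 1/11): the guide has 4 equally likely choices, so probability 1/4; weight (1/11)·(1/4) = 1/44.
If it is in either of chests 2 and 4 (prior 2/11 each): the guide has 3 equally likely choices, so probability 1/3; weight (2/11)·(1/3) = 2/33 each.
If it is in chest 3 (prior 3/11): the guide opened chest 3, so this case is ruled out; weight (3/11)·0 = 0.
If it is in chest 5 (prior 3/11): the guide has 3 equally likely choices, so probability 1/3; weight (3/11)·(1/3) = 1/11.
The weights sum to 31/132.
So P(the ruby in chest 1 | the guide opened chest 3) = (1/44) / (31/132) = 3/31.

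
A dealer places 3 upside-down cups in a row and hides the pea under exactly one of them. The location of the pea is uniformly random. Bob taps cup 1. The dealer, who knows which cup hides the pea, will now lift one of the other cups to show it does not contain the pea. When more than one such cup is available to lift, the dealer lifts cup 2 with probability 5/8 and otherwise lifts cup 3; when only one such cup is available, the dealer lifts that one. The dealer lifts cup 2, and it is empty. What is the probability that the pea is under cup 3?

Condition on the true location of the pea.
If it is under cup 1 (prior 1/3): cup 2 is available, opened with probability 5/8; weight (1/3)·(5/8) = 5/24.
If it is under cup 2 (prior 1/3): the dealer opened cup 2, so this case is ruled out; weight (1/3)·0 = 0.
If it is under cup 3 (prior 1/3): only cup 2 is available, probability 1; weight (1/3)·1 = 1/3.
The weights sum to 13/24.
So P(the pea under cup 3 | the dealer opened cup 2) = (1/3) / (13/24) = 8/13.

8/13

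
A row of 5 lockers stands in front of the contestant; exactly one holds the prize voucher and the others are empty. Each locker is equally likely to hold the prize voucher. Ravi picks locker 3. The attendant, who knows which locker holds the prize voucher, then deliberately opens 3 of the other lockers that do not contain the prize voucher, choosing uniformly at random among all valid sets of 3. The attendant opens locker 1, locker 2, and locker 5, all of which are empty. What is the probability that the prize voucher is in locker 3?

1/5

Apply Bayes' rule, conditioning on where the prize voucher actually is.
If it is in any of lockers 1, 2, and 5 (prior 1/5 each): that locker was opened and seen not to hold the prize — ruled out; weight (1/5)·0 = 0 each.
If it is in locker 3 (prior 1/5): the attendant has 4 equally likely choices, so probability 1/4; weight (1/5)·(1/4) = 1/20.
If it is in locker 4 (prior 1/5): the attendant has no choice, probability 1; weight (1/5)·1 = 1/5.
The weights sum to 1/4.
So P(the prize voucher in locker 3 | the attendant opened locker 1, locker 2, and locker 5) = (1/20) / (1/4) = 1/5.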